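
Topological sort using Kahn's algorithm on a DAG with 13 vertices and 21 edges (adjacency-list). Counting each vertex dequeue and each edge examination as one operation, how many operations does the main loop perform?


Kahn's algorithm:
  1. Compute in-degrees: O(V + E)
  2. Process queue: each vertex dequeued once (O(V))
     each edge examined once (O(E))
Total = V + E = 13 + 21 = 34


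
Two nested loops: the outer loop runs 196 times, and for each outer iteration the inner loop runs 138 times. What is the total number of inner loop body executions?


Outer loop: 196 iterations
Inner loop: 138 iterations per outer iteration
Total = 196 * 138 = 27048


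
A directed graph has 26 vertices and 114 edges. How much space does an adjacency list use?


Adjacency list: one list head per vertex + one entry per edge
Vertex heads: 26
Edge entries: 114
Total = 26 + 114 = 140


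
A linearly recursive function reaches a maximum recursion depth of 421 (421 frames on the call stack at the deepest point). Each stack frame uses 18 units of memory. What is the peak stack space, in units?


Maximum recursion depth = 421 frames
Memory per frame = 18 units
Total stack space = depth * frame_size
= 421 * 18 = 7578


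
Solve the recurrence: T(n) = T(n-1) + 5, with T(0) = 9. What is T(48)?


Unrolling the recurrence:
T(48) = T(47) + 5
       = T(46) + 5 + 5
       = T(45) + 5*3
       ...
       = T(0) + 5*48
       = 9 + 240 = 249


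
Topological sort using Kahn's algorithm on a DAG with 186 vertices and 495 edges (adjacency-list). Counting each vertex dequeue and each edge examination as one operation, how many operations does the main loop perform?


Kahn's algorithm:
  1. Compute in-degrees: O(V + E)
  2. Process queue: each vertex dequeued once (O(V))
     each edge examined once (O(E))
Total = V + E = 186 + 495 = 681


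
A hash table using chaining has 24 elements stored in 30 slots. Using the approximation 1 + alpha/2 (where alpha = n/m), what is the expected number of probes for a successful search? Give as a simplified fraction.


Load factor alpha = n/m = 24/30
Expected probes = 1 + alpha/2 = 1 + 24/(2*30)
= 1 + 24/60
= 60/60 + 24/60
= 84/60
Simplify: 7/5


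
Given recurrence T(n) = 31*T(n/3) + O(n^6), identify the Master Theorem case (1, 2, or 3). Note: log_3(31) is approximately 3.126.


Master Theorem parameters: a=31, b=3, c=6
log_b(a) = 3.126
Compare b^c with a: 3^6 = 729 > 31, so c > log_b(a).
Comparing c=6 vs log_b(a)=3.126:
6 > 3.126 => Case 3
Result: T(n) = O(n^6)
Master Theorem case = 3


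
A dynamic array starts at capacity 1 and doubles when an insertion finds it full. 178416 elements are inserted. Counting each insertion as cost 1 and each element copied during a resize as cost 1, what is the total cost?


n = 178416
Insertion costs: 178416
Resizes copy 1, 2, 4, ... up to the largest power of 2 that is <= n-1 = 178415, i.e. 131072.
Copy costs = 1 + 2 + 4 + 8 + 16 + 32 + 64 + 128 + 256 + 512 + 1024 + 2048 + 4096 + 8192 + 16384 + 32768 + 65536 + 131072 = 262143
Total = 178416 + 262143 = 440559


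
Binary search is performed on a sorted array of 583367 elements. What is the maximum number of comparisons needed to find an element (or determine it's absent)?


Binary search halves the search space each comparison:
  Step 1: search space = 583367 -> 291683
  Step 2: search space = 291683 -> 145841
  Step 3: search space = 145841 -> 72920
  Step 4: search space = 72920 -> 36460
  Step 5: search space = 36460 -> 18230
  Step 6: search space = 18230 -> 9115
  Step 7: search space = 9115 -> 4557
  Step 8: search space = 4557 -> 2278
  Step 9: search space = 2278 -> 1139
  Step 10: search space = 1139 -> 569
  Step 11: search space = 569 -> 284
  Step 12: search space = 284 -> 142
  Step 13: search space = 142 -> 71
  Step 14: search space = 71 -> 35
  Step 15: search space = 35 -> 17
  Step 16: search space = 17 -> 8
  Step 17: search space = 8 -> 4
  Step 18: search space = 4 -> 2
  Step 19: search space = 2 -> 1
  Step 20: search space = 1 (final check)
Maximum comparisons = floor(log2(583367)) + 1 = 19 + 1 = 20


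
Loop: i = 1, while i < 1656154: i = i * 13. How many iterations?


i multiplies by 13 each step:
i = 1 -> 13 -> 169 -> 2197 -> 28561 -> 371293 -> 4826809 (stop)
Iterations = ceil(log_13(1656154)) = 6


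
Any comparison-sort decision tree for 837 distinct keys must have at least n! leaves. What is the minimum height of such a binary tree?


A binary decision tree of height h has at most 2^h leaves and needs at least n! of them, so h >= ceil(log2(n!)).
837! is far too large to multiply out, so use Stirling's series:
  ln(n!) ~ n ln n - n + (1/2) ln(2 pi n) + 1/(12n)  (error below 1/(360 n^3), negligible here)
  ln(837) = 6.7298241
  n ln n = 837 * 6.7298241 = 5632.8628
  (1/2) ln(2 pi * 837) = (1/2) ln(5259.0261) = 4.2839
  1/(12*837) = 0.0001
  ln(837!) ~ 5632.8628 - 837 + 4.2839 + 0.0001 = 4800.1468
Convert to base 2: log2(837!) = 4800.1468 / ln 2 = 4800.1468 / 0.69314718 = 6925.1480
ceil(6925.1480) = 6926


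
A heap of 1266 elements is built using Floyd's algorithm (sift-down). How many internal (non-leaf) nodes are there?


Leaf nodes occupy roughly half the array.
Sift-down is called for each internal node, starting from the last one.
Internal nodes = floor(n/2) = floor(1266/2) = 633


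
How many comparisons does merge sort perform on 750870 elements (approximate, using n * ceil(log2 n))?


Recursion depth: ceil(log2(750870)) = 20
Each recursion level merges n = 750870 elements
Total = 750870 * 20 = 15017400


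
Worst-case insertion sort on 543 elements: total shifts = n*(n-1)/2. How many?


Sum of shifts = 1 + 2 + 3 + ... + 542
= 543 * 542 / 2
= 294306 / 2
= 147153


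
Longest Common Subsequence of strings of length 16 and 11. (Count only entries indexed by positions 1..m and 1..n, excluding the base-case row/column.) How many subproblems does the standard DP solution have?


DP table indexed by positions in both strings.
First string: 16 positions
Second string: 11 positions
Total = 16 * 11 = 176


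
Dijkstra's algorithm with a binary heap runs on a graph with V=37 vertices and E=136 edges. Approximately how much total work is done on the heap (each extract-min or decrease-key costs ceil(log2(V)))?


Dijkstra with a binary heap: each vertex is extracted once, each edge may relax once.
Each heap operation costs O(log V).
V + E = 37 + 136 = 173
ceil(log2(37)) = 6 (since 2^5 = 32 < 37 <= 64 = 2^6)
Total heap work = (V+E) * ceil(log2(V)) = 173 * 6 = 1038


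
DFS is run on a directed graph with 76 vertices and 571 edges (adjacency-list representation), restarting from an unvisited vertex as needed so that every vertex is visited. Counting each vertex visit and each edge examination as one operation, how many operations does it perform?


A full DFS traversal processes each vertex exactly once (push/pop on stack).
Each directed edge is examined once.
V = 76, E = 571
V + E = 647


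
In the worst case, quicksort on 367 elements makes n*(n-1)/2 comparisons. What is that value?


Sum of comparisons per partition:
366 + 365 + ... + 1 + 0
= 367 * (367 - 1) / 2
= 367 * 366 / 2
= 67161


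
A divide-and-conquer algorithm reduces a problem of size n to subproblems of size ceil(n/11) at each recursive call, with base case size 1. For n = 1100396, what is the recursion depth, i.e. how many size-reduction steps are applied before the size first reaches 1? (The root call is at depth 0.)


Each step divides the size by 11 (rounding up); after k steps the size is ceil(n/11^k), which equals 1 exactly when 11^k >= n.
So the depth is the smallest k with 11^k >= 1100396, i.e. ceil(log_11(1100396)).
11^5 = 161051 < 1100396 <= 1771561 = 11^6
Recursion depth = 6


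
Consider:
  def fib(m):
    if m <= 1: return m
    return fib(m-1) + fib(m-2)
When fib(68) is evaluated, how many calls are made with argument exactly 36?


Let N(m) = number of times fib(m) is called while evaluating fib(68).
N(68) = 1 (the initial call).
N(67) = 1 (only fib(68) calls it).
For 1 <= m <= 66: fib(m) is called by fib(m+1) and fib(m+2), so
  N(m) = N(m+1) + N(m+2).
fib(0) is called only by fib(2), so N(0) = N(2).
Walk down from m=68:
  N(68)=1, N(67)=1, N(66)=2, N(65)=3, N(64)=5, N(63)=8, N(62)=13, N(61)=21, N(60)=34, N(59)=55, N(58)=89, N(57)=144, N(56)=233, N(55)=377, N(54)=610, N(53)=987, N(52)=1597, N(51)=2584, N(50)=4181, N(49)=6765, N(48)=10946, N(47)=17711, N(46)=28657, N(45)=46368, N(44)=75025, N(43)=121393, N(42)=196418, N(41)=317811, N(40)=514229, N(39)=832040, N(38)=1346269, N(37)=2178309, N(36)=3524578
N(36) = 3524578


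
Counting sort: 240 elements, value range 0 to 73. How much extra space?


n = 240 (output array)
k = 74 (count array for 74 distinct values)
Extra space = 240 + 74 = 314


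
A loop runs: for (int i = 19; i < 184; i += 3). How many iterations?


Loop starts at i = 19, increments by 3, stops when i >= 184.
Number of iterations = ceil((184 - 19) / 3)
= ceil(165 / 3)
= 55


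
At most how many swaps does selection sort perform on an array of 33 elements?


Each of the 32 passes places one element in its final position.
Pass 1: swap minimum into position 0
Pass 2: swap minimum of remaining into position 1
...
Pass 32: last two elements, one swap
Maximum swaps = 33 - 1 = 32


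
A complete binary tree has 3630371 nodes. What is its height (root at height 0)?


In a complete binary tree, level k holds nodes 2^k .. 2^(k+1)-1 (1-indexed).
Height = floor(log2(n)) = floor(log2(3630371)) = 21
Check: 2^21 = 2097152 <= 3630371 < 4194304 = 2^22


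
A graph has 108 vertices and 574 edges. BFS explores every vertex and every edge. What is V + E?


A full BFS traversal dequeues each vertex once and examines each edge once.
Vertex visits: 108
Edge visits: 574
V + E = 108 + 574 = 682


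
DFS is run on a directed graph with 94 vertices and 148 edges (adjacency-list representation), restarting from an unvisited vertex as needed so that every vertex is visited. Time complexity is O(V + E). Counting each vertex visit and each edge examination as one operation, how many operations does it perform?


A full DFS traversal processes each vertex exactly once (push/pop on stack).
Each directed edge is examined once.
V = 94, E = 148
V + E = 242


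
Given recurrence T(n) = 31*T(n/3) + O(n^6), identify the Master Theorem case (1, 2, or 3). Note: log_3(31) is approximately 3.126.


Master Theorem parameters: a=31, b=3, c=6
log_b(a) = 3.126
Compare b^c with a: 3^6 = 729 > 31, so c > log_b(a).
Comparing c=6 vs log_b(a)=3.126:
6 > 3.126 => Case 3
Result: T(n) = O(n^6)
Master Theorem case = 3


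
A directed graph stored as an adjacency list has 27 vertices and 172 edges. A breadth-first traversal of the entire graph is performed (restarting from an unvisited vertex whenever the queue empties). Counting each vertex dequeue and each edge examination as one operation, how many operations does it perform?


A full BFS traversal dequeues each vertex once and examines each edge once.
Vertex visits: 27
Edge visits: 172
V + E = 27 + 172 = 199


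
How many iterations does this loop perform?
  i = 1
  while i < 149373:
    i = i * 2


The loop variable doubles each iteration:
i = 1 -> 2 -> 4 -> 8 -> 16 -> 32 -> 64 -> 128 -> 256 -> 512 -> 1024 -> 2048 -> 4096 -> 8192 -> 16384 -> 32768 -> 65536 -> 131072 -> 262144 (stop, 262144 >= 149373)
Number of doublings = ceil(log2(149373)) = 18


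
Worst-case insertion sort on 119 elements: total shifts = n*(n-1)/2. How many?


Sum of shifts = 1 + 2 + 3 + ... + 118
= 119 * 118 / 2
= 14042 / 2
= 7021


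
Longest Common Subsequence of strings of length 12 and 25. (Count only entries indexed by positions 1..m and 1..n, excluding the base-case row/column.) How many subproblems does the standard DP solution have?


DP table indexed by positions in both strings.
First string: 12 positions
Second string: 25 positions
Total = 12 * 25 = 300


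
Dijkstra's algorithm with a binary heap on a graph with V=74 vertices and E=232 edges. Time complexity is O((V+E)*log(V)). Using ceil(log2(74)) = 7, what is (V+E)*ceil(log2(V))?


Dijkstra with a binary heap: each vertex is extracted once, each edge may relax once.
Each heap operation costs O(log V).
V + E = 74 + 232 = 306
ceil(log2(74)) = 7 (since 2^6 = 64 < 74 <= 128 = 2^7)
Total heap work = (V+E) * ceil(log2(V)) = 306 * 7 = 2142


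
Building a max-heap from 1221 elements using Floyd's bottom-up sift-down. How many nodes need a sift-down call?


In a heap of 1221 elements (0-indexed array):
  Last element index: 1220
  Parent of last element: floor((1220 - 1) / 2) = 609
  Internal nodes: indices 0 to 609
  Count = floor(1221/2) = 610


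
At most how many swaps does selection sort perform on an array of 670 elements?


Each of the 669 passes places one element in its final position.
Pass 1: swap minimum into position 0
Pass 2: swap minimum of remaining into position 1
...
Pass 669: last two elements, one swap
Maximum swaps = 670 - 1 = 669


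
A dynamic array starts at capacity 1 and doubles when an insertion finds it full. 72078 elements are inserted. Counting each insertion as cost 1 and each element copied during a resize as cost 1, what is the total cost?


n = 72078
Insertion costs: 72078
Resizes copy 1, 2, 4, ... up to the largest power of 2 that is <= n-1 = 72077, i.e. 65536.
Copy costs = 1 + 2 + 4 + 8 + 16 + 32 + 64 + 128 + 256 + 512 + 1024 + 2048 + 4096 + 8192 + 16384 + 32768 + 65536 = 131071
Total = 72078 + 131071 = 203149


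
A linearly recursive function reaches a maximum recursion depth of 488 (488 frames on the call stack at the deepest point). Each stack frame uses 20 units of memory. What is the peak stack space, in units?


Maximum recursion depth = 488 frames
Memory per frame = 20 units
Total stack space = depth * frame_size
= 488 * 20 = 9760


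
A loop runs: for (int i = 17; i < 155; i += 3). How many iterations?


Loop starts at i = 17, increments by 3, stops when i >= 155.
Number of iterations = ceil((155 - 17) / 3)
= ceil(138 / 3)
= 46


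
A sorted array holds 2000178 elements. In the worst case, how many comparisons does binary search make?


Halving sequence: 2000178 -> 1000089 -> 500044 -> 250022 -> 125011 -> 62505 -> 31252 -> 15626 -> 7813 -> 3906 -> 1953 -> 976 -> 488 -> 244 -> 122 -> 61 -> 30 -> 15 -> 7 -> 3 -> 1
Number of halvings = 20
Max comparisons = 20 + 1 = 21


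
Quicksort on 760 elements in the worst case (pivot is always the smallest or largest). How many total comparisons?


In the worst case, each partition step picks the worst pivot:
  Partition 1: 759 comparisons (n-1 elements to compare)
  Partition 2: 758 comparisons
  Partition 3: 757 comparisons
  Partition 4: 756 comparisons
  Partition 5: 755 comparisons
  ...
  Last partition: 0 comparisons
Total = (n-1) + (n-2) + ... + 1 + 0 = n*(n-1)/2
= 760*759/2 = 288420


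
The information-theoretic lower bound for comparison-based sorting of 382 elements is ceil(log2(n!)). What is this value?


A binary decision tree of height h has at most 2^h leaves and needs at least n! of them, so h >= ceil(log2(n!)).
382! is far too large to multiply out, so use Stirling's series:
  ln(n!) ~ n ln n - n + (1/2) ln(2 pi n) + 1/(12n)  (error below 1/(360 n^3), negligible here)
  ln(382) = 5.9454206
  n ln n = 382 * 5.9454206 = 2271.1507
  (1/2) ln(2 pi * 382) = (1/2) ln(2400.1768) = 3.8916
  1/(12*382) = 0.0002
  ln(382!) ~ 2271.1507 - 382 + 3.8916 + 0.0002 = 1893.0425
Convert to base 2: log2(382!) = 1893.0425 / ln 2 = 1893.0425 / 0.69314718 = 2731.0830
ceil(2731.0830) = 2732


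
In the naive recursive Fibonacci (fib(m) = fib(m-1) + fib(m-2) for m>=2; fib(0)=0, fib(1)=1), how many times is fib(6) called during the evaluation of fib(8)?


Let N(m) = number of times fib(m) is called while evaluating fib(8).
N(8) = 1 (the initial call).
N(7) = 1 (only fib(8) calls it).
For 1 <= m <= 6: fib(m) is called by fib(m+1) and fib(m+2), so
  N(m) = N(m+1) + N(m+2).
fib(0) is called only by fib(2), so N(0) = N(2).
Walk down from m=8:
  N(8)=1, N(7)=1, N(6)=2
N(6) = 2


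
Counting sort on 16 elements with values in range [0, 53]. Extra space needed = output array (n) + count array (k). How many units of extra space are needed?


Output array size: 16 (to store sorted result)
Count array size: 54 (one slot per possible value, range 0 to 53)
Total extra space = 16 + 54 = 70


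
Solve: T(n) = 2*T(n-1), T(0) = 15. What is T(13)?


Unrolling:
T(13) = 2*T(12) = 2^2*T(11) = ... = 2^13*T(0)
= 2^13 * 15
= 8192 * 15 = 122880


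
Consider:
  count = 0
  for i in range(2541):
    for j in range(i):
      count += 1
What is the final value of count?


For each i, the inner loop runs i times:
  i=0: inner runs 0 times
  i=1: inner runs 1 time
  i=2: inner runs 2 times
  i=3: inner runs 3 times
  i=4: inner runs 4 times
  i=5: inner runs 5 times
  i=6: inner runs 6 times
  i=7: inner runs 7 times
  ...
Total = 0 + 1 + 2 + ... + 2540 = 2541*(2541-1)/2 = 3227070


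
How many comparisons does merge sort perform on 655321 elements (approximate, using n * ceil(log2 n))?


Recursion depth: ceil(log2(655321)) = 20
Each recursion level merges n = 655321 elements
Total = 655321 * 20 = 13106420


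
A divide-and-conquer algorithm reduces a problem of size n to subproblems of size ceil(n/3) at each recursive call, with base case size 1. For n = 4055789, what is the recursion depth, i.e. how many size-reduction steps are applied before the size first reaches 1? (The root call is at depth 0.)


Each step divides the size by 3 (rounding up); after k steps the size is ceil(n/3^k), which equals 1 exactly when 3^k >= n.
So the depth is the smallest k with 3^k >= 4055789, i.e. ceil(log_3(4055789)).
3^13 = 1594323 < 4055789 <= 4782969 = 3^14
Recursion depth = 14


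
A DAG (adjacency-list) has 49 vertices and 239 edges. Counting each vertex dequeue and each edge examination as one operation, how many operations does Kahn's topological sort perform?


V = 49 (vertex processing)
E = 239 (edge processing)
V + E = 49 + 239 = 288


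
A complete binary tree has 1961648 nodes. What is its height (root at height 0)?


In a complete binary tree, level k holds nodes 2^k .. 2^(k+1)-1 (1-indexed).
Height = floor(log2(n)) = floor(log2(1961648)) = 20
Check: 2^20 = 1048576 <= 1961648 < 2097152 = 2^21


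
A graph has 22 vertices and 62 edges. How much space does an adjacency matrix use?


Adjacency matrix: V x V grid of entries
Space = V^2 = 22^2 = 22 * 22 = 484


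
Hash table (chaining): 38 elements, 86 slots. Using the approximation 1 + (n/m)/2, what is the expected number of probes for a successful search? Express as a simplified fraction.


Computing expected probes:
alpha = 38/86
= 1 + alpha/2
= 1 + 38/(2*86)
= (2*86 + 38) / (2*86)
= 210/172 = 105/86


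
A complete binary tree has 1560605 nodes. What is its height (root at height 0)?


In a complete binary tree, level k holds nodes 2^k .. 2^(k+1)-1 (1-indexed).
Height = floor(log2(n)) = floor(log2(1560605)) = 20
Check: 2^20 = 1048576 <= 1560605 < 2097152 = 2^21


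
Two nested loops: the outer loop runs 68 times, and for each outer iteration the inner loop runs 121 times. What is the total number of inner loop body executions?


Outer loop: 68 iterations
Inner loop: 121 iterations per outer iteration
Total = 68 * 121 = 8228


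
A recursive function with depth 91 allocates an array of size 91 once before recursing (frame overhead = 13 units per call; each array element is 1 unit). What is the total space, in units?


Array allocation: 91 units (allocated once)
Stack frames: 91 deep * 13 per frame = 1183 units
Total = 91 + 1183 = 1274


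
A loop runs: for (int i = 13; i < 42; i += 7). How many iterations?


Loop starts at i = 13, increments by 7, stops when i >= 42.
Number of iterations = ceil((42 - 13) / 7)
= ceil(29 / 7)
= 5


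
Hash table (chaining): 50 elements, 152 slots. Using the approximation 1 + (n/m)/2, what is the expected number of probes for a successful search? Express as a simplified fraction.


Computing expected probes:
alpha = 50/152
= 1 + alpha/2
= 1 + 50/(2*152)
= (2*152 + 50) / (2*152)
= 354/304 = 177/152


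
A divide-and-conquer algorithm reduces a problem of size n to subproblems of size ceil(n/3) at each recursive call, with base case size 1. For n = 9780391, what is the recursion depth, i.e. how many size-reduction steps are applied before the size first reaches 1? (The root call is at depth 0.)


Each step divides the size by 3 (rounding up); after k steps the size is ceil(n/3^k), which equals 1 exactly when 3^k >= n.
So the depth is the smallest k with 3^k >= 9780391, i.e. ceil(log_3(9780391)).
3^14 = 4782969 < 9780391 <= 14348907 = 3^15
Recursion depth = 15


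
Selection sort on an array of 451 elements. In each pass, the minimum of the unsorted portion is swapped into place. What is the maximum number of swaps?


Selection sort performs one swap per pass:
  Pass 1: find min in positions 0 to 450, swap with position 0
  Pass 2: find min in positions 1 to 450, swap with position 1
  Pass 3: find min in positions 2 to 450, swap with position 2
  Pass 4: find min in positions 3 to 450, swap with position 3
  Pass 5: find min in positions 4 to 450, swap with position 4
  ... (445 more passes)
Total passes (and swaps) = n - 1 = 451 - 1 = 450


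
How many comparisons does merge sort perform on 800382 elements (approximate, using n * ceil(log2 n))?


Recursion depth: ceil(log2(800382)) = 20
Each recursion level merges n = 800382 elements
Total = 800382 * 20 = 16007640


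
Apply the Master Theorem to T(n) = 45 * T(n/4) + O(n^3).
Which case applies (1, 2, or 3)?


The Master Theorem: T(n) = a*T(n/b) + O(n^c)
  a = 45, b = 4, c = 3
log_b(a) = log_4(45) ~ 2.746
Compare b^c with a: 4^3 = 64 > 45, so c > log_b(a).
Since c > log_b(a), Case 3 applies.
T(n) = O(n^3)
Master Theorem case = 3


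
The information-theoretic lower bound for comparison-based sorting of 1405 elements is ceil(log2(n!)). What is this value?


A binary decision tree of height h has at most 2^h leaves and needs at least n! of them, so h >= ceil(log2(n!)).
1405! is far too large to multiply out, so use Stirling's series:
  ln(n!) ~ n ln n - n + (1/2) ln(2 pi n) + 1/(12n)  (error below 1/(360 n^3), negligible here)
  ln(1405) = 7.2477926
  n ln n = 1405 * 7.2477926 = 10183.1486
  (1/2) ln(2 pi * 1405) = (1/2) ln(8827.8754) = 4.5428
  1/(12*1405) = 0.0001
  ln(1405!) ~ 10183.1486 - 1405 + 4.5428 + 0.0001 = 8782.6915
Convert to base 2: log2(1405!) = 8782.6915 / ln 2 = 8782.6915 / 0.69314718 = 12670.7455
ceil(12670.7455) = 12671


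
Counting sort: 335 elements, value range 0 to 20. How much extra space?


n = 335 (output array)
k = 21 (count array for 21 distinct values)
Extra space = 335 + 21 = 356


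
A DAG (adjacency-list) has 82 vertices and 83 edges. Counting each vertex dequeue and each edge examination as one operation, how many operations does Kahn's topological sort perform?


V = 82 (vertex processing)
E = 83 (edge processing)
V + E = 82 + 83 = 165


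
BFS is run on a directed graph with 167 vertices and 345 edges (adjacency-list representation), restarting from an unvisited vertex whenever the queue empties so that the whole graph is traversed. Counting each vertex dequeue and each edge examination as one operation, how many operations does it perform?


A full BFS traversal dequeues each vertex exactly once and examines each directed edge exactly once.
V = 167 (vertex processing cost)
E = 345 (edge examination cost)
Total operations proportional to V + E = 167 + 345 = 512


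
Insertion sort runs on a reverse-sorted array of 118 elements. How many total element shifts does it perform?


Sum of shifts = 1 + 2 + 3 + ... + 117
= 118 * 117 / 2
= 13806 / 2
= 6903


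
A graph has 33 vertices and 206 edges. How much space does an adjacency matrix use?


Adjacency matrix: V x V grid of entries
Space = V^2 = 33^2 = 33 * 33 = 1089


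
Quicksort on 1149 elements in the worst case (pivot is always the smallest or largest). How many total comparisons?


In the worst case, each partition step picks the worst pivot:
  Partition 1: 1148 comparisons (n-1 elements to compare)
  Partition 2: 1147 comparisons
  Partition 3: 1146 comparisons
  Partition 4: 1145 comparisons
  Partition 5: 1144 comparisons
  ...
  Last partition: 0 comparisons
Total = (n-1) + (n-2) + ... + 1 + 0 = n*(n-1)/2
= 1149*1148/2 = 659526


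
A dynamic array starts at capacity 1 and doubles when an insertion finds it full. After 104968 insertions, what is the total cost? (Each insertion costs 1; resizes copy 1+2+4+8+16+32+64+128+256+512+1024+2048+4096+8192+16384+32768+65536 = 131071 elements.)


Insertion cost: 104968 (one per element)
Resizes occur just before inserting elements 2, 3, 5, 9, ...
Elements copied at each resize: 1 + 2 + 4 + 8 + 16 + 32 + 64 + 128 + 256 + 512 + 1024 + 2048 + 4096 + 8192 + 16384 + 32768 + 65536
Sum of copies = 131071 (geometric series: 2^k - 1)
Total = 104968 + 131071 = 236039


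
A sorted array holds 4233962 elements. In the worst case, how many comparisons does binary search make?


Halving sequence: 4233962 -> 2116981 -> 1058490 -> 529245 -> 264622 -> 132311 -> 66155 -> 33077 -> 16538 -> 8269 -> 4134 -> 2067 -> 1033 -> 516 -> 258 -> 129 -> 64 -> 32 -> 16 -> 8 -> 4 -> 2 -> 1
Number of halvings = 22
Max comparisons = 22 + 1 = 23


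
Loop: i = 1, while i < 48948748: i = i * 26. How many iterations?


i multiplies by 26 each step:
i = 1 -> 26 -> 676 -> 17576 -> 456976 -> 11881376 -> 308915776 (stop)
Iterations = ceil(log_26(48948748)) = 6


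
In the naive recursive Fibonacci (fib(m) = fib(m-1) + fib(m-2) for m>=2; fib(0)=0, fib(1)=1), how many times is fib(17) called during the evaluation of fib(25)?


Let N(m) = number of times fib(m) is called while evaluating fib(25).
N(25) = 1 (the initial call).
N(24) = 1 (only fib(25) calls it).
For 1 <= m <= 23: fib(m) is called by fib(m+1) and fib(m+2), so
  N(m) = N(m+1) + N(m+2).
fib(0) is called only by fib(2), so N(0) = N(2).
Walk down from m=25:
  N(25)=1, N(24)=1, N(23)=2, N(22)=3, N(21)=5, N(20)=8, N(19)=13, N(18)=21, N(17)=34
N(17) = 34


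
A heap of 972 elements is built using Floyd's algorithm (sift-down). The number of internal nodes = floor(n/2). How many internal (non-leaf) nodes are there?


Leaf nodes occupy roughly half the array.
Sift-down is called for each internal node, starting from the last one.
Internal nodes = floor(n/2) = floor(972/2) = 486


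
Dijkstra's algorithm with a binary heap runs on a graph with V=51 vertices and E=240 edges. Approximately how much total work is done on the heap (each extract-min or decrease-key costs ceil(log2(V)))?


Dijkstra with a binary heap: each vertex is extracted once, each edge may relax once.
Each heap operation costs O(log V).
V + E = 51 + 240 = 291
ceil(log2(51)) = 6 (since 2^5 = 32 < 51 <= 64 = 2^6)
Total heap work = (V+E) * ceil(log2(V)) = 291 * 6 = 1746


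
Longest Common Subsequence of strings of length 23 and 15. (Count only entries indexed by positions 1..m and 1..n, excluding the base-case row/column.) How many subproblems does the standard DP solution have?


DP table indexed by positions in both strings.
First string: 23 positions
Second string: 15 positions
Total = 23 * 15 = 345


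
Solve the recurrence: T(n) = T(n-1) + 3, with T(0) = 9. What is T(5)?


Unrolling the recurrence:
T(5) = T(4) + 3
       = T(3) + 3 + 3
       = T(2) + 3*3
       ...
       = T(0) + 3*5
       = 9 + 15 = 24


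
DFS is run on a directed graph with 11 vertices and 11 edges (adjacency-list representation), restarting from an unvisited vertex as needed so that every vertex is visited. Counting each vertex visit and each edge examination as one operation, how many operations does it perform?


A full DFS traversal processes each vertex exactly once (push/pop on stack).
Each directed edge is examined once.
V = 11, E = 11
V + E = 22


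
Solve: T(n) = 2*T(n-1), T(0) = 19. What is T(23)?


Unrolling:
T(23) = 2*T(22) = 2^2*T(21) = ... = 2^23*T(0)
= 2^23 * 19
= 8388608 * 19 = 159383552


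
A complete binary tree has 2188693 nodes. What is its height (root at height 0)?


In a complete binary tree, level k holds nodes 2^k .. 2^(k+1)-1 (1-indexed).
Height = floor(log2(n)) = floor(log2(2188693)) = 21
Check: 2^21 = 2097152 <= 2188693 < 4194304 = 2^22


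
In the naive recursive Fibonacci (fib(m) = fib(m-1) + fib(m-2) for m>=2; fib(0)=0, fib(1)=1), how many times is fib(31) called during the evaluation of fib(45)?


Let N(m) = number of times fib(m) is called while evaluating fib(45).
N(45) = 1 (the initial call).
N(44) = 1 (only fib(45) calls it).
For 1 <= m <= 43: fib(m) is called by fib(m+1) and fib(m+2), so
  N(m) = N(m+1) + N(m+2).
fib(0) is called only by fib(2), so N(0) = N(2).
Walk down from m=45:
  N(45)=1, N(44)=1, N(43)=2, N(42)=3, N(41)=5, N(40)=8, N(39)=13, N(38)=21, N(37)=34, N(36)=55, N(35)=89, N(34)=144, N(33)=233, N(32)=377, N(31)=610
N(31) = 610


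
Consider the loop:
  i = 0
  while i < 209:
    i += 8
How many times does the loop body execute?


Starting at i = 0, each iteration adds 8.
Iterations until i >= 209:
  Iteration 1: i = 0 -> i = 8
  Iteration 2: i = 8 -> i = 16
  Iteration 3: i = 16 -> i = 24
  Iteration 4: i = 24 -> i = 32
  Iteration 5: i = 32 -> i = 40
  Iteration 6: i = 40 -> i = 48
  Iteration 7: i = 48 -> i = 56
  Iteration 8: i = 56 -> i = 64
  ... continuing ...
Total iterations = ceil(209/8) = 27


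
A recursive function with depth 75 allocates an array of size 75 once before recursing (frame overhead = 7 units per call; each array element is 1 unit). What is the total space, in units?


Array allocation: 75 units (allocated once)
Stack frames: 75 deep * 7 per frame = 525 units
Total = 75 + 525 = 600


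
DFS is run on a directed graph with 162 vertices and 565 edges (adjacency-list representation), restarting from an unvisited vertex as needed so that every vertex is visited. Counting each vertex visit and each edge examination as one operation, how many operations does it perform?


A full DFS traversal processes each vertex exactly once (push/pop on stack).
Each directed edge is examined once.
V = 162, E = 565
V + E = 727


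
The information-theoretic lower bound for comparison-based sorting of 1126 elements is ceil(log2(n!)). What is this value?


A binary decision tree of height h has at most 2^h leaves and needs at least n! of them, so h >= ceil(log2(n!)).
1126! is far too large to multiply out, so use Stirling's series:
  ln(n!) ~ n ln n - n + (1/2) ln(2 pi n) + 1/(12n)  (error below 1/(360 n^3), negligible here)
  ln(1126) = 7.0264268
  n ln n = 1126 * 7.0264268 = 7911.7566
  (1/2) ln(2 pi * 1126) = (1/2) ln(7074.8667) = 4.4322
  1/(12*1126) = 0.0001
  ln(1126!) ~ 7911.7566 - 1126 + 4.4322 + 0.0001 = 6790.1889
Convert to base 2: log2(1126!) = 6790.1889 / ln 2 = 6790.1889 / 0.69314718 = 9796.1719
ceil(9796.1719) = 9797


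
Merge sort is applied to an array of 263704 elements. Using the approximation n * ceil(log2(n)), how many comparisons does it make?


Merge sort divides the array into halves recursively.
Number of levels = ceil(log2(263704)) = 19
At each level, approximately n = 263704 comparisons are needed for merging.
Total comparisons ~ n * ceil(log2(n)) = 263704 * 19 = 5010376


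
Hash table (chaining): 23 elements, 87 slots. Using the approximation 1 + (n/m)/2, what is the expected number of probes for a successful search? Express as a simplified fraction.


Computing expected probes:
alpha = 23/87
= 1 + alpha/2
= 1 + 23/(2*87)
= (2*87 + 23) / (2*87)
= 197/174


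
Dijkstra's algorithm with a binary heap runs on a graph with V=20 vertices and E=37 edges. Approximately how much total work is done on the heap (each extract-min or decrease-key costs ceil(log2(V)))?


Dijkstra with a binary heap: each vertex is extracted once, each edge may relax once.
Each heap operation costs O(log V).
V + E = 20 + 37 = 57
ceil(log2(20)) = 5 (since 2^4 = 16 < 20 <= 32 = 2^5)
Total heap work = (V+E) * ceil(log2(V)) = 57 * 5 = 285


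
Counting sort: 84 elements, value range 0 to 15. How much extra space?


n = 84 (output array)
k = 16 (count array for 16 distinct values)
Extra space = 84 + 16 = 100


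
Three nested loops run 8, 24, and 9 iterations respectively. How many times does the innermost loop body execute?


Loop 1 (outermost): 8 iterations
Loop 2 (middle): 24 iterations per outer
Loop 3 (innermost): 9 iterations per middle
Total = 8 * 24 * 9 = 1728


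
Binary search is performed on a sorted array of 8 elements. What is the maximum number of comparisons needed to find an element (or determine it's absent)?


Binary search halves the search space each comparison:
  Step 1: search space = 8 -> 4
  Step 2: search space = 4 -> 2
  Step 3: search space = 2 -> 1
  Step 4: search space = 1 (final check)
Maximum comparisons = floor(log2(8)) + 1 = 3 + 1 = 4


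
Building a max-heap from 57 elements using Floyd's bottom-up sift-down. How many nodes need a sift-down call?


In a heap of 57 elements (0-indexed array):
  Last element index: 56
  Parent of last element: floor((56 - 1) / 2) = 27
  Internal nodes: indices 0 to 27
  Count = floor(57/2) = 28


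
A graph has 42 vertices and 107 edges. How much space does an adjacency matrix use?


Adjacency matrix: V x V grid of entries
Space = V^2 = 42^2 = 42 * 42 = 1764


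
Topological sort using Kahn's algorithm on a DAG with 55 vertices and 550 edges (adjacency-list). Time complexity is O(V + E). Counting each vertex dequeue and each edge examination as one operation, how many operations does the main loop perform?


Kahn's algorithm:
  1. Compute in-degrees: O(V + E)
  2. Process queue: each vertex dequeued once (O(V))
     each edge examined once (O(E))
Total = V + E = 55 + 550 = 605


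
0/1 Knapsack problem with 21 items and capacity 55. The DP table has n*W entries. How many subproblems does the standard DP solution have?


The DP table is indexed by (item, capacity).
Rows: 21 items
Columns: 55 capacity values (1 to W)
Total subproblems = 21 * 55 = 1155


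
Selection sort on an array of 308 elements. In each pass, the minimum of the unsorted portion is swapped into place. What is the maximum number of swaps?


Selection sort performs one swap per pass:
  Pass 1: find min in positions 0 to 307, swap with position 0
  Pass 2: find min in positions 1 to 307, swap with position 1
  Pass 3: find min in positions 2 to 307, swap with position 2
  Pass 4: find min in positions 3 to 307, swap with position 3
  Pass 5: find min in positions 4 to 307, swap with position 4
  ... (302 more passes)
Total passes (and swaps) = n - 1 = 308 - 1 = 307


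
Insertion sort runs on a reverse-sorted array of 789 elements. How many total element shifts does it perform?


Sum of shifts = 1 + 2 + 3 + ... + 788
= 789 * 788 / 2
= 621732 / 2
= 310866


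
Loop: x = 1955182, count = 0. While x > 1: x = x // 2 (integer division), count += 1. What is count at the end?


The variable x halves each step:
x = 1955182 -> 977591 -> 488795 -> 244397 -> 122198 -> 61099 -> 30549 -> 15274 -> 7637 -> 3818 -> 1909 -> 954 -> 477 -> 238 -> 119 -> 59 -> 29 -> 14 -> 7 -> 3 -> 1
Number of halvings = floor(log2(1955182)) = 20


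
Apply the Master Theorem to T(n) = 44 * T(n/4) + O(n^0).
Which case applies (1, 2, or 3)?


The Master Theorem: T(n) = a*T(n/b) + O(n^c)
  a = 44, b = 4, c = 0
log_b(a) = log_4(44) ~ 2.73
Compare b^c with a: 4^0 = 1 < 44, so c < log_b(a).
Since c < log_b(a), Case 1 applies.
T(n) = O(n^(log_4 44)) ~ O(n^2.73)
Master Theorem case = 1


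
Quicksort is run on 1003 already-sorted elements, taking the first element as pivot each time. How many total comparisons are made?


Sum of comparisons per partition:
1002 + 1001 + ... + 1 + 0
= 1003 * (1003 - 1) / 2
= 1003 * 1002 / 2
= 502503


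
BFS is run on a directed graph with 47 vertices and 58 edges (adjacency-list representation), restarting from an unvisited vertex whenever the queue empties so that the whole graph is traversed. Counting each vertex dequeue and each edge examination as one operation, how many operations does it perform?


A full BFS traversal dequeues each vertex exactly once and examines each directed edge exactly once.
V = 47 (vertex processing cost)
E = 58 (edge examination cost)
Total operations proportional to V + E = 47 + 58 = 105


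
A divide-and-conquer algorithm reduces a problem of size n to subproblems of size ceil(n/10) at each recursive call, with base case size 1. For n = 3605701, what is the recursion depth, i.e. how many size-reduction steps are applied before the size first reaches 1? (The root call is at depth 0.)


Each step divides the size by 10 (rounding up); after k steps the size is ceil(n/10^k), which equals 1 exactly when 10^k >= n.
So the depth is the smallest k with 10^k >= 3605701, i.e. ceil(log_10(3605701)).
10^6 = 1000000 < 3605701 <= 10000000 = 10^7
Recursion depth = 7


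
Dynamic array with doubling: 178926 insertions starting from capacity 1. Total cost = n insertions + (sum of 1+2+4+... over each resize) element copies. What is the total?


n = 178926
Insertion costs: 178926
Resizes copy 1, 2, 4, ... up to the largest power of 2 that is <= n-1 = 178925, i.e. 131072.
Copy costs = 1 + 2 + 4 + 8 + 16 + 32 + 64 + 128 + 256 + 512 + 1024 + 2048 + 4096 + 8192 + 16384 + 32768 + 65536 + 131072 = 262143
Total = 178926 + 262143 = 441069


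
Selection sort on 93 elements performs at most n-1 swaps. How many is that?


Each of the 92 passes places one element in its final position.
Pass 1: swap minimum into position 0
Pass 2: swap minimum of remaining into position 1
...
Pass 92: last two elements, one swap
Maximum swaps = 93 - 1 = 92


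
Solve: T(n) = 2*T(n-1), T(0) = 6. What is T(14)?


Unrolling:
T(14) = 2*T(13) = 2^2*T(12) = ... = 2^14*T(0)
= 2^14 * 6
= 16384 * 6 = 98304


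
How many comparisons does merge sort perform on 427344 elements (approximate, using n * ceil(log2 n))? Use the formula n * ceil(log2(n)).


Recursion depth: ceil(log2(427344)) = 19
Each recursion level merges n = 427344 elements
Total = 427344 * 19 = 8119536


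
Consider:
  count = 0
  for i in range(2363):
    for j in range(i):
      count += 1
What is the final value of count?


For each i, the inner loop runs i times:
  i=0: inner runs 0 times
  i=1: inner runs 1 time
  i=2: inner runs 2 times
  i=3: inner runs 3 times
  i=4: inner runs 4 times
  i=5: inner runs 5 times
  i=6: inner runs 6 times
  i=7: inner runs 7 times
  ...
Total = 0 + 1 + 2 + ... + 2362 = 2363*(2363-1)/2 = 2790703


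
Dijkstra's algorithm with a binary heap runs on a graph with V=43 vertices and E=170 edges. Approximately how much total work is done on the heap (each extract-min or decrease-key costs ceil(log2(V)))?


Dijkstra with a binary heap: each vertex is extracted once, each edge may relax once.
Each heap operation costs O(log V).
V + E = 43 + 170 = 213
ceil(log2(43)) = 6 (since 2^5 = 32 < 43 <= 64 = 2^6)
Total heap work = (V+E) * ceil(log2(V)) = 213 * 6 = 1278


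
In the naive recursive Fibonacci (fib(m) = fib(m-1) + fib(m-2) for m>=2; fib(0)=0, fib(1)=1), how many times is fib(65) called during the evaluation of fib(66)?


Let N(m) = number of times fib(m) is called while evaluating fib(66).
N(66) = 1 (the initial call).
N(65) = 1 (only fib(66) calls it).
For 1 <= m <= 64: fib(m) is called by fib(m+1) and fib(m+2), so
  N(m) = N(m+1) + N(m+2).
fib(0) is called only by fib(2), so N(0) = N(2).
Walk down from m=66:
  N(66)=1, N(65)=1
N(65) = 1


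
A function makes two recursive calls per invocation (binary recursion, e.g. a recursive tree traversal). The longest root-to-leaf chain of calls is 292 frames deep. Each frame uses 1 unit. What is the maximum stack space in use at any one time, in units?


Binary recursion: the two calls run one after the other, so only one root-to-leaf chain of frames is on the stack at a time.
Maximum depth (longest chain) = 292 frames
Each frame = 1 unit
Max stack space = 292 * 1 = 292
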